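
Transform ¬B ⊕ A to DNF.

(¬B ∧ ¬A) ∨ (B ∧ A)

¬B ⊕ A
⇔ (¬B ∧ ¬A) ∨ (¬¬B ∧ A)
⇔ (¬B ∧ ¬A) ∨ (B ∧ A)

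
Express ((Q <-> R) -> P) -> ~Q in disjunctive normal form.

((Q <-> R) -> P) -> ~Q
= ~((Q <-> R) -> P) | ~Q
= ~(~(Q <-> R) | P) | ~Q
= ~(~((Q -> R) & (R -> Q)) | P) | ~Q
= ~(~((~Q | R) & (R -> Q)) | P) | ~Q
= ~(~((~Q | R) & (~R | Q)) | P) | ~Q
= (~~((~Q | R) & (~R | Q)) & ~P) | ~Q
= ((~Q | R) & (~R | Q) & ~P) | ~Q
= (~Q & ~R & ~P) | (~Q & Q & ~P) | (R & ~R & ~P) | (R & Q & ~P) | ~Q
= (R & Q & ~P) | ~Q

(R & Q & ~P) | ~Q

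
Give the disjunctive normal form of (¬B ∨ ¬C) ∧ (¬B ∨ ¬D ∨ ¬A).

¬B ∨ ¬C ∧ ¬D ∨ ¬C ∧ ¬A

(¬B ∨ ¬C) ∧ (¬B ∨ ¬D ∨ ¬A)
≡ ¬B ∧ ¬B ∨ ¬B ∧ ¬D ∨ ¬B ∧ ¬A ∨ ¬C ∧ ¬B ∨ ¬C ∧ ¬D ∨ ¬C ∧ ¬A   [distribute ∧ over ∨]
≡ ¬B ∨ ¬C ∧ ¬D ∨ ¬C ∧ ¬A   [simplify]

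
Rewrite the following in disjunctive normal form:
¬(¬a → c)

¬(¬a → c)
⇔ ¬(¬¬a ∨ c)   — eliminate →
⇔ ¬¬¬a ∧ ¬c   — De Morgan
⇔ ¬a ∧ ¬c   — double negation

¬a ∧ ¬c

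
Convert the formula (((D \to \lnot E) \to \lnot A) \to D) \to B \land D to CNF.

(D \lor \lnot A) \land (E \lor \lnot A \lor B) \land (\lnot D \lor B)

(((D \to \lnot E) \to \lnot A) \to D) \to B \land D
= \lnot (((D \to \lnot E) \to \lnot A) \to D) \lor B \land D   — eliminate \to
= \lnot (\lnot ((D \to \lnot E) \to \lnot A) \lor D) \lor B \land D   — eliminate \to
= \lnot (\lnot (\lnot (D \to \lnot E) \lor \lnot A) \lor D) \lor B \land D   — eliminate \to
= \lnot (\lnot (\lnot (\lnot D \lor \lnot E) \lor \lnot A) \lor D) \lor B \land D   — eliminate \to
= \lnot \lnot (\lnot (\lnot D \lor \lnot E) \lor \lnot A) \land \lnot D \lor B \land D   — De Morgan
= (\lnot (\lnot D \lor \lnot E) \lor \lnot A) \land \lnot D \lor B \land D   — double negation
= (\lnot \lnot D \land \lnot \lnot E \lor \lnot A) \land \lnot D \lor B \land D   — De Morgan
= (D \land \lnot \lnot E \lor \lnot A) \land \lnot D \lor B \land D   — double negation
= (D \land E \lor \lnot A) \land \lnot D \lor B \land D   — double negation
= (D \lor \lnot A \lor B) \land (D \lor \lnot A \lor D) \land (E \lor \lnot A \lor B) \land (E \lor \lnot A \lor D) \land (\lnot D \lor B) \land (\lnot D \lor D)   — distribute \lor over \land
= (D \lor \lnot A) \land (E \lor \lnot A \lor B) \land (\lnot D \lor B)   — simplify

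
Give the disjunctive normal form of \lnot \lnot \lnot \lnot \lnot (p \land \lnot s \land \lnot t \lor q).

\lnot \lnot \lnot \lnot \lnot (p \land \lnot s \land \lnot t \lor q)
≡ \lnot \lnot \lnot (p \land \lnot s \land \lnot t \lor q)   [double negation]
≡ \lnot (p \land \lnot s \land \lnot t \lor q)   [double negation]
≡ \lnot (p \land \lnot s \land \lnot t) \land \lnot q   [De Morgan]
≡ (\lnot p \lor \lnot \lnot s \lor \lnot \lnot t) \land \lnot q   [De Morgan]
≡ (\lnot p \lor s \lor \lnot \lnot t) \land \lnot q   [double negation]
≡ (\lnot p \lor s \lor t) \land \lnot q   [double negation]
≡ \lnot p \land \lnot q \lor s \land \lnot q \lor t \land \lnot q   [distribute \land over \lor]

\lnot p \land \lnot q \lor s \land \lnot q \lor t \land \lnot q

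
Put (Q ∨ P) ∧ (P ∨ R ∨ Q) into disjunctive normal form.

Q ∨ P

(Q ∨ P) ∧ (P ∨ R ∨ Q)
= Q ∧ P ∨ Q ∧ R ∨ Q ∧ Q ∨ P ∧ P ∨ P ∧ R ∨ P ∧ Q   — distribute ∧ over ∨
= Q ∨ P   — simplify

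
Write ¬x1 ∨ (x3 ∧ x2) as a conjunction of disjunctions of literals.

¬x1 ∨ (x3 ∧ x2)
= (¬x1 ∨ x3) ∧ (¬x1 ∨ x2)   [distribute ∨ over ∧]

(¬x1 ∨ x3) ∧ (¬x1 ∨ x2)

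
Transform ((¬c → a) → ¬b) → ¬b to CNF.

((¬c → a) → ¬b) → ¬b
= ¬((¬c → a) → ¬b) ∨ ¬b   [eliminate →]
= ¬(¬(¬c → a) ∨ ¬b) ∨ ¬b   [eliminate →]
= ¬(¬(¬¬c ∨ a) ∨ ¬b) ∨ ¬b   [eliminate →]
= (¬¬(¬¬c ∨ a) ∧ ¬¬b) ∨ ¬b   [De Morgan]
= ((¬¬c ∨ a) ∧ ¬¬b) ∨ ¬b   [double negation]
= ((c ∨ a) ∧ ¬¬b) ∨ ¬b   [double negation]
= ((c ∨ a) ∧ b) ∨ ¬b   [double negation]
= (c ∨ a ∨ ¬b) ∧ (b ∨ ¬b)   [distribute ∨ over ∧]
= c ∨ a ∨ ¬b   [simplify]

c ∨ a ∨ ¬b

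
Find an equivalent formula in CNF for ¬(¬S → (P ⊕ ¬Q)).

¬S ∧ (¬P ∨ ¬Q) ∧ (Q ∨ P)

¬(¬S → (P ⊕ ¬Q))
≡ ¬(¬¬S ∨ (P ⊕ ¬Q))   (eliminate →)
≡ ¬(¬¬S ∨ ((P ∨ ¬Q) ∧ ¬(P ∧ ¬Q)))   (expand ⊕)
≡ ¬¬¬S ∧ ¬((P ∨ ¬Q) ∧ ¬(P ∧ ¬Q))   (De Morgan)
≡ ¬S ∧ ¬((P ∨ ¬Q) ∧ ¬(P ∧ ¬Q))   (double negation)
≡ ¬S ∧ (¬(P ∨ ¬Q) ∨ ¬¬(P ∧ ¬Q))   (De Morgan)
≡ ¬S ∧ ((¬P ∧ ¬¬Q) ∨ ¬¬(P ∧ ¬Q))   (De Morgan)
≡ ¬S ∧ ((¬P ∧ Q) ∨ ¬¬(P ∧ ¬Q))   (double negation)
≡ ¬S ∧ ((¬P ∧ Q) ∨ (P ∧ ¬Q))   (double negation)
≡ ¬S ∧ (¬P ∨ P) ∧ (¬P ∨ ¬Q) ∧ (Q ∨ P) ∧ (Q ∨ ¬Q)   (distribute ∨ over ∧)
≡ ¬S ∧ (¬P ∨ ¬Q) ∧ (Q ∨ P)   (simplify)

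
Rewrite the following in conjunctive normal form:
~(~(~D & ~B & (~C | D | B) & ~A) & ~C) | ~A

~A | C

~(~(~D & ~B & (~C | D | B) & ~A) & ~C) | ~A
≡ ~~(~D & ~B & (~C | D | B) & ~A) | ~~C | ~A   (De Morgan)
≡ (~D & ~B & (~C | D | B) & ~A) | ~~C | ~A   (double negation)
≡ (~D & ~B & (~C | D | B) & ~A) | C | ~A   (double negation)
≡ (~D | C | ~A) & (~B | C | ~A) & (~C | D | B | C | ~A) & (~A | C | ~A)   (distribute | over &)
≡ ~A | C   (simplify)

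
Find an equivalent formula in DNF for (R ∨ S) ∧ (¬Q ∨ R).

R ∨ (S ∧ ¬Q)

(R ∨ S) ∧ (¬Q ∨ R)
⇔ (R ∧ ¬Q) ∨ (R ∧ R) ∨ (S ∧ ¬Q) ∨ (S ∧ R)   (distribute ∧ over ∨)
⇔ R ∨ (S ∧ ¬Q)   (simplify)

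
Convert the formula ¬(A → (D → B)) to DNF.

A ∧ D ∧ ¬B

¬(A → (D → B))
≡ ¬(¬A ∨ (D → B))   [eliminate →]
≡ ¬(¬A ∨ ¬D ∨ B)   [eliminate →]
≡ ¬¬A ∧ ¬¬D ∧ ¬B   [De Morgan]
≡ A ∧ ¬¬D ∧ ¬B   [double negation]
≡ A ∧ D ∧ ¬B   [double negation]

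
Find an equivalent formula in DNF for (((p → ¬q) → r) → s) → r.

(((p → ¬q) → r) → s) → r
= ¬(((p → ¬q) → r) → s) ∨ r   (eliminate →)
= ¬(¬((p → ¬q) → r) ∨ s) ∨ r   (eliminate →)
= ¬(¬(¬(p → ¬q) ∨ r) ∨ s) ∨ r   (eliminate →)
= ¬(¬(¬(¬p ∨ ¬q) ∨ r) ∨ s) ∨ r   (eliminate →)
= (¬¬(¬(¬p ∨ ¬q) ∨ r) ∧ ¬s) ∨ r   (De Morgan)
= ((¬(¬p ∨ ¬q) ∨ r) ∧ ¬s) ∨ r   (double negation)
= (((¬¬p ∧ ¬¬q) ∨ r) ∧ ¬s) ∨ r   (De Morgan)
= (((p ∧ ¬¬q) ∨ r) ∧ ¬s) ∨ r   (double negation)
= (((p ∧ q) ∨ r) ∧ ¬s) ∨ r   (double negation)
= (p ∧ q ∧ ¬s) ∨ (r ∧ ¬s) ∨ r   (distribute ∧ over ∨)
= (p ∧ q ∧ ¬s) ∨ r   (simplify)

(p ∧ q ∧ ¬s) ∨ r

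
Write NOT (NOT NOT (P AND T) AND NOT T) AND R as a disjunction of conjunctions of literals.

NOT (NOT NOT (P AND T) AND NOT T) AND R
⇔ (NOT NOT NOT (P AND T) OR NOT NOT T) AND R   [De Morgan]
⇔ (NOT (P AND T) OR NOT NOT T) AND R   [double negation]
⇔ (NOT P OR NOT T OR NOT NOT T) AND R   [De Morgan]
⇔ (NOT P OR NOT T OR T) AND R   [double negation]
⇔ (NOT P AND R) OR (NOT T AND R) OR (T AND R)   [distribute AND over OR]

(NOT P AND R) OR (NOT T AND R) OR (T AND R)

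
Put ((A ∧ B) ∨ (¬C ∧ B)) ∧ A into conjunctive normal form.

((A ∧ B) ∨ (¬C ∧ B)) ∧ A
= (A ∨ ¬C) ∧ (A ∨ B) ∧ (B ∨ ¬C) ∧ (B ∨ B) ∧ A   — distribute ∨ over ∧
= B ∧ A   — simplify

B ∧ A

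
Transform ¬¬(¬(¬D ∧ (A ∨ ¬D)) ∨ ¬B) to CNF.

D ∨ ¬B

¬¬(¬(¬D ∧ (A ∨ ¬D)) ∨ ¬B)
≡ ¬(¬D ∧ (A ∨ ¬D)) ∨ ¬B   [double negation]
≡ ¬¬D ∨ ¬(A ∨ ¬D) ∨ ¬B   [De Morgan]
≡ D ∨ ¬(A ∨ ¬D) ∨ ¬B   [double negation]
≡ D ∨ (¬A ∧ ¬¬D) ∨ ¬B   [De Morgan]
≡ D ∨ (¬A ∧ D) ∨ ¬B   [double negation]
≡ (D ∨ ¬A ∨ ¬B) ∧ (D ∨ D ∨ ¬B)   [distribute ∨ over ∧]
≡ D ∨ ¬B   [simplify]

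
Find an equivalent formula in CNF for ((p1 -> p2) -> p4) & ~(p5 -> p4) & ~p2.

((p1 -> p2) -> p4) & ~(p5 -> p4) & ~p2
≡ (~(p1 -> p2) | p4) & ~(p5 -> p4) & ~p2   [eliminate ->]
≡ (~(~p1 | p2) | p4) & ~(p5 -> p4) & ~p2   [eliminate ->]
≡ (~(~p1 | p2) | p4) & ~(~p5 | p4) & ~p2   [eliminate ->]
≡ ((~~p1 & ~p2) | p4) & ~(~p5 | p4) & ~p2   [De Morgan]
≡ ((p1 & ~p2) | p4) & ~(~p5 | p4) & ~p2   [double negation]
≡ ((p1 & ~p2) | p4) & ~~p5 & ~p4 & ~p2   [De Morgan]
≡ ((p1 & ~p2) | p4) & p5 & ~p4 & ~p2   [double negation]
≡ (p1 | p4) & (~p2 | p4) & p5 & ~p4 & ~p2   [distribute | over &]
≡ (p1 | p4) & p5 & ~p4 & ~p2   [simplify]

(p1 | p4) & p5 & ~p4 & ~p2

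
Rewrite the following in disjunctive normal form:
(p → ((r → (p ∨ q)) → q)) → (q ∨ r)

(p ∧ ¬q) ∨ q ∨ r

(p → ((r → (p ∨ q)) → q)) → (q ∨ r)
⇔ ¬(p → ((r → (p ∨ q)) → q)) ∨ q ∨ r
⇔ ¬(¬p ∨ ((r → (p ∨ q)) → q)) ∨ q ∨ r
⇔ ¬(¬p ∨ ¬(r → (p ∨ q)) ∨ q) ∨ q ∨ r
⇔ ¬(¬p ∨ ¬(¬r ∨ p ∨ q) ∨ q) ∨ q ∨ r
⇔ (¬¬p ∧ ¬¬(¬r ∨ p ∨ q) ∧ ¬q) ∨ q ∨ r
⇔ (p ∧ ¬¬(¬r ∨ p ∨ q) ∧ ¬q) ∨ q ∨ r
⇔ (p ∧ (¬r ∨ p ∨ q) ∧ ¬q) ∨ q ∨ r
⇔ (p ∧ ¬r ∧ ¬q) ∨ (p ∧ p ∧ ¬q) ∨ (p ∧ q ∧ ¬q) ∨ q ∨ r
⇔ (p ∧ ¬q) ∨ q ∨ r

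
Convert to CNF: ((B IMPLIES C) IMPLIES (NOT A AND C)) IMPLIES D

(NOT B OR C OR D) AND (A OR NOT C OR D)

((B IMPLIES C) IMPLIES (NOT A AND C)) IMPLIES D
≡ NOT ((B IMPLIES C) IMPLIES (NOT A AND C)) OR D   [eliminate IMPLIES]
≡ NOT (NOT (B IMPLIES C) OR (NOT A AND C)) OR D   [eliminate IMPLIES]
≡ NOT (NOT (NOT B OR C) OR (NOT A AND C)) OR D   [eliminate IMPLIES]
≡ (NOT NOT (NOT B OR C) AND NOT (NOT A AND C)) OR D   [De Morgan]
≡ ((NOT B OR C) AND NOT (NOT A AND C)) OR D   [double negation]
≡ ((NOT B OR C) AND (NOT NOT A OR NOT C)) OR D   [De Morgan]
≡ ((NOT B OR C) AND (A OR NOT C)) OR D   [double negation]
≡ (NOT B OR C OR D) AND (A OR NOT C OR D)   [distribute OR over AND]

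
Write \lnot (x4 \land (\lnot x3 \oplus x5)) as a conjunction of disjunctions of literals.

(\lnot x4 \lor x3 \lor x5) \land (\lnot x4 \lor \lnot x5 \lor \lnot x3)

\lnot (x4 \land (\lnot x3 \oplus x5))
= \lnot (x4 \land (\lnot x3 \lor x5) \land \lnot (\lnot x3 \land x5))   [expand \oplus]
= \lnot x4 \lor \lnot (\lnot x3 \lor x5) \lor \lnot \lnot (\lnot x3 \land x5)   [De Morgan]
= \lnot x4 \lor (\lnot \lnot x3 \land \lnot x5) \lor \lnot \lnot (\lnot x3 \land x5)   [De Morgan]
= \lnot x4 \lor (x3 \land \lnot x5) \lor \lnot \lnot (\lnot x3 \land x5)   [double negation]
= \lnot x4 \lor (x3 \land \lnot x5) \lor (\lnot x3 \land x5)   [double negation]
= (\lnot x4 \lor x3 \lor \lnot x3) \land (\lnot x4 \lor x3 \lor x5) \land (\lnot x4 \lor \lnot x5 \lor \lnot x3) \land (\lnot x4 \lor \lnot x5 \lor x5)   [distribute \lor over \land]
= (\lnot x4 \lor x3 \lor x5) \land (\lnot x4 \lor \lnot x5 \lor \lnot x3)   [simplify]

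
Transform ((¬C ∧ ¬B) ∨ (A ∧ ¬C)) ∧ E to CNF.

((¬C ∧ ¬B) ∨ (A ∧ ¬C)) ∧ E
= (¬C ∨ A) ∧ (¬C ∨ ¬C) ∧ (¬B ∨ A) ∧ (¬B ∨ ¬C) ∧ E
= ¬C ∧ (¬B ∨ A) ∧ E

¬C ∧ (¬B ∨ A) ∧ E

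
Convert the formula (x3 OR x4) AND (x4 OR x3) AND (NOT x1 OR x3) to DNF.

(x3 OR x4) AND (x4 OR x3) AND (NOT x1 OR x3)
= (x3 AND x4 AND NOT x1) OR (x3 AND x4 AND x3) OR (x3 AND x3 AND NOT x1) OR (x3 AND x3 AND x3) OR (x4 AND x4 AND NOT x1) OR (x4 AND x4 AND x3) OR (x4 AND x3 AND NOT x1) OR (x4 AND x3 AND x3)   [distribute AND over OR]
= x3 OR (x4 AND NOT x1)   [simplify]

x3 OR (x4 AND NOT x1)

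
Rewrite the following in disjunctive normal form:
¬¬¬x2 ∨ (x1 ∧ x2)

¬x2 ∨ (x1 ∧ x2)

¬¬¬x2 ∨ (x1 ∧ x2)
≡ ¬x2 ∨ (x1 ∧ x2)   (double negation)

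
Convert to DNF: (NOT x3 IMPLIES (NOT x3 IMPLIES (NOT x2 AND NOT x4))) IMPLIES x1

(NOT x3 AND x2) OR (NOT x3 AND x4) OR x1

(NOT x3 IMPLIES (NOT x3 IMPLIES (NOT x2 AND NOT x4))) IMPLIES x1
≡ NOT (NOT x3 IMPLIES (NOT x3 IMPLIES (NOT x2 AND NOT x4))) OR x1
≡ NOT (NOT NOT x3 OR (NOT x3 IMPLIES (NOT x2 AND NOT x4))) OR x1
≡ NOT (NOT NOT x3 OR NOT NOT x3 OR (NOT x2 AND NOT x4)) OR x1
≡ (NOT NOT NOT x3 AND NOT NOT NOT x3 AND NOT (NOT x2 AND NOT x4)) OR x1
≡ (NOT x3 AND NOT NOT NOT x3 AND NOT (NOT x2 AND NOT x4)) OR x1
≡ (NOT x3 AND NOT x3 AND NOT (NOT x2 AND NOT x4)) OR x1
≡ (NOT x3 AND NOT x3 AND (NOT NOT x2 OR NOT NOT x4)) OR x1
≡ (NOT x3 AND NOT x3 AND (x2 OR NOT NOT x4)) OR x1
≡ (NOT x3 AND NOT x3 AND (x2 OR x4)) OR x1
≡ (NOT x3 AND NOT x3 AND x2) OR (NOT x3 AND NOT x3 AND x4) OR x1
≡ (NOT x3 AND x2) OR (NOT x3 AND x4) OR x1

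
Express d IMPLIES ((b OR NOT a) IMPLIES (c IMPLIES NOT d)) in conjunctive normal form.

(NOT d OR NOT b OR NOT c) AND (NOT d OR a OR NOT c)

d IMPLIES ((b OR NOT a) IMPLIES (c IMPLIES NOT d))
≡ NOT d OR ((b OR NOT a) IMPLIES (c IMPLIES NOT d))   (eliminate IMPLIES)
≡ NOT d OR NOT (b OR NOT a) OR (c IMPLIES NOT d)   (eliminate IMPLIES)
≡ NOT d OR NOT (b OR NOT a) OR NOT c OR NOT d   (eliminate IMPLIES)
≡ NOT d OR (NOT b AND NOT NOT a) OR NOT c OR NOT d   (De Morgan)
≡ NOT d OR (NOT b AND a) OR NOT c OR NOT d   (double negation)
≡ (NOT d OR NOT b OR NOT c OR NOT d) AND (NOT d OR a OR NOT c OR NOT d)   (distribute OR over AND)
≡ (NOT d OR NOT b OR NOT c) AND (NOT d OR a OR NOT c)   (simplify)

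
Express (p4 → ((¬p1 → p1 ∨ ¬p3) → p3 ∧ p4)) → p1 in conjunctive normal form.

(p4 → ((¬p1 → p1 ∨ ¬p3) → p3 ∧ p4)) → p1
= ¬(p4 → ((¬p1 → p1 ∨ ¬p3) → p3 ∧ p4)) ∨ p1   (eliminate →)
= ¬(¬p4 ∨ ((¬p1 → p1 ∨ ¬p3) → p3 ∧ p4)) ∨ p1   (eliminate →)
= ¬(¬p4 ∨ ¬(¬p1 → p1 ∨ ¬p3) ∨ p3 ∧ p4) ∨ p1   (eliminate →)
= ¬(¬p4 ∨ ¬(¬¬p1 ∨ p1 ∨ ¬p3) ∨ p3 ∧ p4) ∨ p1   (eliminate →)
= ¬¬p4 ∧ ¬¬(¬¬p1 ∨ p1 ∨ ¬p3) ∧ ¬(p3 ∧ p4) ∨ p1   (De Morgan)
= p4 ∧ ¬¬(¬¬p1 ∨ p1 ∨ ¬p3) ∧ ¬(p3 ∧ p4) ∨ p1   (double negation)
= p4 ∧ (¬¬p1 ∨ p1 ∨ ¬p3) ∧ ¬(p3 ∧ p4) ∨ p1   (double negation)
= p4 ∧ (p1 ∨ p1 ∨ ¬p3) ∧ ¬(p3 ∧ p4) ∨ p1   (double negation)
= p4 ∧ (p1 ∨ p1 ∨ ¬p3) ∧ (¬p3 ∨ ¬p4) ∨ p1   (De Morgan)
= (p4 ∨ p1) ∧ (p1 ∨ p1 ∨ ¬p3 ∨ p1) ∧ (¬p3 ∨ ¬p4 ∨ p1)   (distribute ∨ over ∧)
= (p4 ∨ p1) ∧ (p1 ∨ ¬p3)   (simplify)

(p4 ∨ p1) ∧ (p1 ∨ ¬p3)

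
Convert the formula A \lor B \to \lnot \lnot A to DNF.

A \lor B \to \lnot \lnot A
≡ \lnot (A \lor B) \lor \lnot \lnot A   [eliminate \to]
≡ \lnot A \land \lnot B \lor \lnot \lnot A   [De Morgan]
≡ \lnot A \land \lnot B \lor A   [double negation]

\lnot A \land \lnot B \lor A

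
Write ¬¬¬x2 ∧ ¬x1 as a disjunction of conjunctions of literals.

¬x2 ∧ ¬x1

¬¬¬x2 ∧ ¬x1
= ¬x2 ∧ ¬x1   (double negation)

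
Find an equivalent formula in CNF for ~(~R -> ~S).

~(~R -> ~S)
≡ ~(~~R | ~S)   [eliminate ->]
≡ ~~~R & ~~S   [De Morgan]
≡ ~R & ~~S   [double negation]
≡ ~R & S   [double negation]

~R & S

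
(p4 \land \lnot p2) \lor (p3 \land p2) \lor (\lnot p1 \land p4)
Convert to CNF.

(p4 \land \lnot p2) \lor (p3 \land p2) \lor (\lnot p1 \land p4)
≡ (p4 \lor p3 \lor \lnot p1) \land (p4 \lor p3 \lor p4) \land (p4 \lor p2 \lor \lnot p1) \land (p4 \lor p2 \lor p4) \land (\lnot p2 \lor p3 \lor \lnot p1) \land (\lnot p2 \lor p3 \lor p4) \land (\lnot p2 \lor p2 \lor \lnot p1) \land (\lnot p2 \lor p2 \lor p4)   [distribute \lor over \land]
≡ (p4 \lor p3) \land (p4 \lor p2) \land (\lnot p2 \lor p3 \lor \lnot p1)   [simplify]

(p4 \lor p3) \land (p4 \lor p2) \land (\lnot p2 \lor p3 \lor \lnot p1)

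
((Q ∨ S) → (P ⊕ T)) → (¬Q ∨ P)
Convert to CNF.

((Q ∨ S) → (P ⊕ T)) → (¬Q ∨ P)
≡ ¬((Q ∨ S) → (P ⊕ T)) ∨ ¬Q ∨ P   (eliminate →)
≡ ¬(¬(Q ∨ S) ∨ (P ⊕ T)) ∨ ¬Q ∨ P   (eliminate →)
≡ ¬(¬(Q ∨ S) ∨ ((P ∨ T) ∧ ¬(P ∧ T))) ∨ ¬Q ∨ P   (expand ⊕)
≡ (¬¬(Q ∨ S) ∧ ¬((P ∨ T) ∧ ¬(P ∧ T))) ∨ ¬Q ∨ P   (De Morgan)
≡ ((Q ∨ S) ∧ ¬((P ∨ T) ∧ ¬(P ∧ T))) ∨ ¬Q ∨ P   (double negation)
≡ ((Q ∨ S) ∧ (¬(P ∨ T) ∨ ¬¬(P ∧ T))) ∨ ¬Q ∨ P   (De Morgan)
≡ ((Q ∨ S) ∧ ((¬P ∧ ¬T) ∨ ¬¬(P ∧ T))) ∨ ¬Q ∨ P   (De Morgan)
≡ ((Q ∨ S) ∧ ((¬P ∧ ¬T) ∨ (P ∧ T))) ∨ ¬Q ∨ P   (double negation)
≡ (Q ∨ S ∨ ¬Q ∨ P) ∧ (¬P ∨ P ∨ ¬Q ∨ P) ∧ (¬P ∨ T ∨ ¬Q ∨ P) ∧ (¬T ∨ P ∨ ¬Q ∨ P) ∧ (¬T ∨ T ∨ ¬Q ∨ P)   (distribute ∨ over ∧)
≡ ¬T ∨ P ∨ ¬Q   (simplify)

¬T ∨ P ∨ ¬Q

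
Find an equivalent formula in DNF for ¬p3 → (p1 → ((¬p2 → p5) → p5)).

¬p3 → (p1 → ((¬p2 → p5) → p5))
⇔ ¬¬p3 ∨ (p1 → ((¬p2 → p5) → p5))   [eliminate →]
⇔ ¬¬p3 ∨ ¬p1 ∨ ((¬p2 → p5) → p5)   [eliminate →]
⇔ ¬¬p3 ∨ ¬p1 ∨ ¬(¬p2 → p5) ∨ p5   [eliminate →]
⇔ ¬¬p3 ∨ ¬p1 ∨ ¬(¬¬p2 ∨ p5) ∨ p5   [eliminate →]
⇔ p3 ∨ ¬p1 ∨ ¬(¬¬p2 ∨ p5) ∨ p5   [double negation]
⇔ p3 ∨ ¬p1 ∨ (¬¬¬p2 ∧ ¬p5) ∨ p5   [De Morgan]
⇔ p3 ∨ ¬p1 ∨ (¬p2 ∧ ¬p5) ∨ p5   [double negation]

p3 ∨ ¬p1 ∨ (¬p2 ∧ ¬p5) ∨ p5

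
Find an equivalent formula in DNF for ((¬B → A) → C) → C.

((¬B → A) → C) → C
= ¬((¬B → A) → C) ∨ C   [eliminate →]
= ¬(¬(¬B → A) ∨ C) ∨ C   [eliminate →]
= ¬(¬(¬¬B ∨ A) ∨ C) ∨ C   [eliminate →]
= (¬¬(¬¬B ∨ A) ∧ ¬C) ∨ C   [De Morgan]
= ((¬¬B ∨ A) ∧ ¬C) ∨ C   [double negation]
= ((B ∨ A) ∧ ¬C) ∨ C   [double negation]
= (B ∧ ¬C) ∨ (A ∧ ¬C) ∨ C   [distribute ∧ over ∨]

(B ∧ ¬C) ∨ (A ∧ ¬C) ∨ C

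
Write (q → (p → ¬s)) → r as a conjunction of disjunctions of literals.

(q → (p → ¬s)) → r
≡ ¬(q → (p → ¬s)) ∨ r   [eliminate →]
≡ ¬(¬q ∨ (p → ¬s)) ∨ r   [eliminate →]
≡ ¬(¬q ∨ ¬p ∨ ¬s) ∨ r   [eliminate →]
≡ ¬¬q ∧ ¬¬p ∧ ¬¬s ∨ r   [De Morgan]
≡ q ∧ ¬¬p ∧ ¬¬s ∨ r   [double negation]
≡ q ∧ p ∧ ¬¬s ∨ r   [double negation]
≡ q ∧ p ∧ s ∨ r   [double negation]
≡ (q ∨ r) ∧ (p ∨ r) ∧ (s ∨ r)   [distribute ∨ over ∧]

(q ∨ r) ∧ (p ∨ r) ∧ (s ∨ r)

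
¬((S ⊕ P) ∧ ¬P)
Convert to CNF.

¬((S ⊕ P) ∧ ¬P)
≡ ¬((S ∨ P) ∧ ¬(S ∧ P) ∧ ¬P)   (expand ⊕)
≡ ¬(S ∨ P) ∨ ¬¬(S ∧ P) ∨ ¬¬P   (De Morgan)
≡ (¬S ∧ ¬P) ∨ ¬¬(S ∧ P) ∨ ¬¬P   (De Morgan)
≡ (¬S ∧ ¬P) ∨ (S ∧ P) ∨ ¬¬P   (double negation)
≡ (¬S ∧ ¬P) ∨ (S ∧ P) ∨ P   (double negation)
≡ (¬S ∨ S ∨ P) ∧ (¬S ∨ P ∨ P) ∧ (¬P ∨ S ∨ P) ∧ (¬P ∨ P ∨ P)   (distribute ∨ over ∧)
≡ ¬S ∨ P   (simplify)

¬S ∨ P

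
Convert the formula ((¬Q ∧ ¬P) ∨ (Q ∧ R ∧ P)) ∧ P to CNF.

(¬Q ∨ R) ∧ (¬P ∨ Q) ∧ (¬P ∨ R) ∧ P

((¬Q ∧ ¬P) ∨ (Q ∧ R ∧ P)) ∧ P
≡ (¬Q ∨ Q) ∧ (¬Q ∨ R) ∧ (¬Q ∨ P) ∧ (¬P ∨ Q) ∧ (¬P ∨ R) ∧ (¬P ∨ P) ∧ P
≡ (¬Q ∨ R) ∧ (¬P ∨ Q) ∧ (¬P ∨ R) ∧ P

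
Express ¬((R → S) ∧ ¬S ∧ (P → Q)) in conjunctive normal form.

¬((R → S) ∧ ¬S ∧ (P → Q))
≡ ¬((¬R ∨ S) ∧ ¬S ∧ (P → Q))   — eliminate →
≡ ¬((¬R ∨ S) ∧ ¬S ∧ (¬P ∨ Q))   — eliminate →
≡ ¬(¬R ∨ S) ∨ ¬¬S ∨ ¬(¬P ∨ Q)   — De Morgan
≡ (¬¬R ∧ ¬S) ∨ ¬¬S ∨ ¬(¬P ∨ Q)   — De Morgan
≡ (R ∧ ¬S) ∨ ¬¬S ∨ ¬(¬P ∨ Q)   — double negation
≡ (R ∧ ¬S) ∨ S ∨ ¬(¬P ∨ Q)   — double negation
≡ (R ∧ ¬S) ∨ S ∨ (¬¬P ∧ ¬Q)   — De Morgan
≡ (R ∧ ¬S) ∨ S ∨ (P ∧ ¬Q)   — double negation
≡ (R ∨ S ∨ P) ∧ (R ∨ S ∨ ¬Q) ∧ (¬S ∨ S ∨ P) ∧ (¬S ∨ S ∨ ¬Q)   — distribute ∨ over ∧
≡ (R ∨ S ∨ P) ∧ (R ∨ S ∨ ¬Q)   — simplify

(R ∨ S ∨ P) ∧ (R ∨ S ∨ ¬Q)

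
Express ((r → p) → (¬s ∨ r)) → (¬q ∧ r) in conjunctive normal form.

((r → p) → (¬s ∨ r)) → (¬q ∧ r)
≡ ¬((r → p) → (¬s ∨ r)) ∨ (¬q ∧ r)   [eliminate →]
≡ ¬(¬(r → p) ∨ ¬s ∨ r) ∨ (¬q ∧ r)   [eliminate →]
≡ ¬(¬(¬r ∨ p) ∨ ¬s ∨ r) ∨ (¬q ∧ r)   [eliminate →]
≡ (¬¬(¬r ∨ p) ∧ ¬¬s ∧ ¬r) ∨ (¬q ∧ r)   [De Morgan]
≡ ((¬r ∨ p) ∧ ¬¬s ∧ ¬r) ∨ (¬q ∧ r)   [double negation]
≡ ((¬r ∨ p) ∧ s ∧ ¬r) ∨ (¬q ∧ r)   [double negation]
≡ (¬r ∨ p ∨ ¬q) ∧ (¬r ∨ p ∨ r) ∧ (s ∨ ¬q) ∧ (s ∨ r) ∧ (¬r ∨ ¬q) ∧ (¬r ∨ r)   [distribute ∨ over ∧]
≡ (s ∨ ¬q) ∧ (s ∨ r) ∧ (¬r ∨ ¬q)   [simplify]

(s ∨ ¬q) ∧ (s ∨ r) ∧ (¬r ∨ ¬q)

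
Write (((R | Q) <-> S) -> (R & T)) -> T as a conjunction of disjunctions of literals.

(((R | Q) <-> S) -> (R & T)) -> T
= ~(((R | Q) <-> S) -> (R & T)) | T   (eliminate ->)
= ~(~((R | Q) <-> S) | (R & T)) | T   (eliminate ->)
= ~(~(((R | Q) -> S) & (S -> (R | Q))) | (R & T)) | T   (eliminate <->)
= ~(~((~(R | Q) | S) & (S -> (R | Q))) | (R & T)) | T   (eliminate ->)
= ~(~((~(R | Q) | S) & (~S | R | Q)) | (R & T)) | T   (eliminate ->)
= (~~((~(R | Q) | S) & (~S | R | Q)) & ~(R & T)) | T   (De Morgan)
= ((~(R | Q) | S) & (~S | R | Q) & ~(R & T)) | T   (double negation)
= (((~R & ~Q) | S) & (~S | R | Q) & ~(R & T)) | T   (De Morgan)
= (((~R & ~Q) | S) & (~S | R | Q) & (~R | ~T)) | T   (De Morgan)
= (~R | S | T) & (~Q | S | T) & (~S | R | Q | T) & (~R | ~T | T)   (distribute | over &)
= (~R | S | T) & (~Q | S | T) & (~S | R | Q | T)   (simplify)

(~R | S | T) & (~Q | S | T) & (~S | R | Q | T)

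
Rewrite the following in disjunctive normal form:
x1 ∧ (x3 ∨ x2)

(x1 ∧ x3) ∨ (x1 ∧ x2)

x1 ∧ (x3 ∨ x2)
⇔ (x1 ∧ x3) ∨ (x1 ∧ x2)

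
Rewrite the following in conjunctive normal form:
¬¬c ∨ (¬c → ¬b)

¬¬c ∨ (¬c → ¬b)
≡ ¬¬c ∨ ¬¬c ∨ ¬b   [eliminate →]
≡ c ∨ ¬¬c ∨ ¬b   [double negation]
≡ c ∨ c ∨ ¬b   [double negation]
≡ c ∨ ¬b   [simplify]

c ∨ ¬b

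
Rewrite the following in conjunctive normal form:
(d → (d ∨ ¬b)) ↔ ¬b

(d → (d ∨ ¬b)) ↔ ¬b
≡ ((d → (d ∨ ¬b)) → ¬b) ∧ (¬b → (d → (d ∨ ¬b)))   [eliminate ↔]
≡ (¬(d → (d ∨ ¬b)) ∨ ¬b) ∧ (¬b → (d → (d ∨ ¬b)))   [eliminate →]
≡ (¬(¬d ∨ d ∨ ¬b) ∨ ¬b) ∧ (¬b → (d → (d ∨ ¬b)))   [eliminate →]
≡ (¬(¬d ∨ d ∨ ¬b) ∨ ¬b) ∧ (¬¬b ∨ (d → (d ∨ ¬b)))   [eliminate →]
≡ (¬(¬d ∨ d ∨ ¬b) ∨ ¬b) ∧ (¬¬b ∨ ¬d ∨ d ∨ ¬b)   [eliminate →]
≡ ((¬¬d ∧ ¬d ∧ ¬¬b) ∨ ¬b) ∧ (¬¬b ∨ ¬d ∨ d ∨ ¬b)   [De Morgan]
≡ ((d ∧ ¬d ∧ ¬¬b) ∨ ¬b) ∧ (¬¬b ∨ ¬d ∨ d ∨ ¬b)   [double negation]
≡ ((d ∧ ¬d ∧ b) ∨ ¬b) ∧ (¬¬b ∨ ¬d ∨ d ∨ ¬b)   [double negation]
≡ ((d ∧ ¬d ∧ b) ∨ ¬b) ∧ (b ∨ ¬d ∨ d ∨ ¬b)   [double negation]
≡ (d ∨ ¬b) ∧ (¬d ∨ ¬b) ∧ (b ∨ ¬b) ∧ (b ∨ ¬d ∨ d ∨ ¬b)   [distribute ∨ over ∧]
≡ (d ∨ ¬b) ∧ (¬d ∨ ¬b)   [simplify]

(d ∨ ¬b) ∧ (¬d ∨ ¬b)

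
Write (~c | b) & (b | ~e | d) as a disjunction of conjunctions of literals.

(~c | b) & (b | ~e | d)
≡ (~c & b) | (~c & ~e) | (~c & d) | (b & b) | (b & ~e) | (b & d)   [distribute & over |]
≡ (~c & ~e) | (~c & d) | b   [simplify]

(~c & ~e) | (~c & d) | b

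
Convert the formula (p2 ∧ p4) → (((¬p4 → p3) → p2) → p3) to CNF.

¬p2 ∨ ¬p4 ∨ p3

(p2 ∧ p4) → (((¬p4 → p3) → p2) → p3)
≡ ¬(p2 ∧ p4) ∨ (((¬p4 → p3) → p2) → p3)
≡ ¬(p2 ∧ p4) ∨ ¬((¬p4 → p3) → p2) ∨ p3
≡ ¬(p2 ∧ p4) ∨ ¬(¬(¬p4 → p3) ∨ p2) ∨ p3
≡ ¬(p2 ∧ p4) ∨ ¬(¬(¬¬p4 ∨ p3) ∨ p2) ∨ p3
≡ ¬p2 ∨ ¬p4 ∨ ¬(¬(¬¬p4 ∨ p3) ∨ p2) ∨ p3
≡ ¬p2 ∨ ¬p4 ∨ (¬¬(¬¬p4 ∨ p3) ∧ ¬p2) ∨ p3
≡ ¬p2 ∨ ¬p4 ∨ ((¬¬p4 ∨ p3) ∧ ¬p2) ∨ p3
≡ ¬p2 ∨ ¬p4 ∨ ((p4 ∨ p3) ∧ ¬p2) ∨ p3
≡ (¬p2 ∨ ¬p4 ∨ p4 ∨ p3 ∨ p3) ∧ (¬p2 ∨ ¬p4 ∨ ¬p2 ∨ p3)
≡ ¬p2 ∨ ¬p4 ∨ p3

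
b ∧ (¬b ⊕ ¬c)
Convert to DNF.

b ∧ (¬b ⊕ ¬c)
⇔ b ∧ ((¬b ∧ ¬¬c) ∨ (¬¬b ∧ ¬c))   [expand ⊕]
⇔ b ∧ ((¬b ∧ c) ∨ (¬¬b ∧ ¬c))   [double negation]
⇔ b ∧ ((¬b ∧ c) ∨ (b ∧ ¬c))   [double negation]
⇔ (b ∧ ¬b ∧ c) ∨ (b ∧ b ∧ ¬c)   [distribute ∧ over ∨]
⇔ b ∧ ¬c   [simplify]

b ∧ ¬c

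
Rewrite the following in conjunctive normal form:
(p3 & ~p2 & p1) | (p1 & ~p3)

(~p2 | ~p3) & p1

(p3 & ~p2 & p1) | (p1 & ~p3)
⇔ (p3 | p1) & (p3 | ~p3) & (~p2 | p1) & (~p2 | ~p3) & (p1 | p1) & (p1 | ~p3)   (distribute | over &)
⇔ (~p2 | ~p3) & p1   (simplify)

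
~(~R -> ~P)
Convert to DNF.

~R & P

~(~R -> ~P)
≡ ~(~~R | ~P)
≡ ~~~R & ~~P
≡ ~R & ~~P
≡ ~R & P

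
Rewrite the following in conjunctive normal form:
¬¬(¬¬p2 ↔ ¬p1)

(¬p2 ∨ ¬p1) ∧ (p1 ∨ p2)

¬¬(¬¬p2 ↔ ¬p1)
⇔ ¬¬((¬¬p2 → ¬p1) ∧ (¬p1 → ¬¬p2))   [eliminate ↔]
⇔ ¬¬((¬¬¬p2 ∨ ¬p1) ∧ (¬p1 → ¬¬p2))   [eliminate →]
⇔ ¬¬((¬¬¬p2 ∨ ¬p1) ∧ (¬¬p1 ∨ ¬¬p2))   [eliminate →]
⇔ (¬¬¬p2 ∨ ¬p1) ∧ (¬¬p1 ∨ ¬¬p2)   [double negation]
⇔ (¬p2 ∨ ¬p1) ∧ (¬¬p1 ∨ ¬¬p2)   [double negation]
⇔ (¬p2 ∨ ¬p1) ∧ (p1 ∨ ¬¬p2)   [double negation]
⇔ (¬p2 ∨ ¬p1) ∧ (p1 ∨ p2)   [double negation]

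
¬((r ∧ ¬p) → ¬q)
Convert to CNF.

r ∧ ¬p ∧ q

¬((r ∧ ¬p) → ¬q)
= ¬(¬(r ∧ ¬p) ∨ ¬q)   — eliminate →
= ¬¬(r ∧ ¬p) ∧ ¬¬q   — De Morgan
= r ∧ ¬p ∧ ¬¬q   — double negation
= r ∧ ¬p ∧ q   — double negation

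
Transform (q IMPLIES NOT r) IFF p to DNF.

(q AND r AND NOT p) OR (p AND NOT q) OR (p AND NOT r)

(q IMPLIES NOT r) IFF p
= ((q IMPLIES NOT r) IMPLIES p) AND (p IMPLIES (q IMPLIES NOT r))   [eliminate IFF]
= (NOT (q IMPLIES NOT r) OR p) AND (p IMPLIES (q IMPLIES NOT r))   [eliminate IMPLIES]
= (NOT (NOT q OR NOT r) OR p) AND (p IMPLIES (q IMPLIES NOT r))   [eliminate IMPLIES]
= (NOT (NOT q OR NOT r) OR p) AND (NOT p OR (q IMPLIES NOT r))   [eliminate IMPLIES]
= (NOT (NOT q OR NOT r) OR p) AND (NOT p OR NOT q OR NOT r)   [eliminate IMPLIES]
= ((NOT NOT q AND NOT NOT r) OR p) AND (NOT p OR NOT q OR NOT r)   [De Morgan]
= ((q AND NOT NOT r) OR p) AND (NOT p OR NOT q OR NOT r)   [double negation]
= ((q AND r) OR p) AND (NOT p OR NOT q OR NOT r)   [double negation]
= (q AND r AND NOT p) OR (q AND r AND NOT q) OR (q AND r AND NOT r) OR (p AND NOT p) OR (p AND NOT q) OR (p AND NOT r)   [distribute AND over OR]
= (q AND r AND NOT p) OR (p AND NOT q) OR (p AND NOT r)   [simplify]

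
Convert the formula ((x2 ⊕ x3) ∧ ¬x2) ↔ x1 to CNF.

((x2 ⊕ x3) ∧ ¬x2) ↔ x1
≡ (((x2 ⊕ x3) ∧ ¬x2) → x1) ∧ (x1 → ((x2 ⊕ x3) ∧ ¬x2))   (eliminate ↔)
≡ (¬((x2 ⊕ x3) ∧ ¬x2) ∨ x1) ∧ (x1 → ((x2 ⊕ x3) ∧ ¬x2))   (eliminate →)
≡ (¬((x2 ∨ x3) ∧ ¬(x2 ∧ x3) ∧ ¬x2) ∨ x1) ∧ (x1 → ((x2 ⊕ x3) ∧ ¬x2))   (expand ⊕)
≡ (¬((x2 ∨ x3) ∧ ¬(x2 ∧ x3) ∧ ¬x2) ∨ x1) ∧ (¬x1 ∨ ((x2 ⊕ x3) ∧ ¬x2))   (eliminate →)
≡ (¬((x2 ∨ x3) ∧ ¬(x2 ∧ x3) ∧ ¬x2) ∨ x1) ∧ (¬x1 ∨ ((x2 ∨ x3) ∧ ¬(x2 ∧ x3) ∧ ¬x2))   (expand ⊕)
≡ (¬(x2 ∨ x3) ∨ ¬¬(x2 ∧ x3) ∨ ¬¬x2 ∨ x1) ∧ (¬x1 ∨ ((x2 ∨ x3) ∧ ¬(x2 ∧ x3) ∧ ¬x2))   (De Morgan)
≡ ((¬x2 ∧ ¬x3) ∨ ¬¬(x2 ∧ x3) ∨ ¬¬x2 ∨ x1) ∧ (¬x1 ∨ ((x2 ∨ x3) ∧ ¬(x2 ∧ x3) ∧ ¬x2))   (De Morgan)
≡ ((¬x2 ∧ ¬x3) ∨ (x2 ∧ x3) ∨ ¬¬x2 ∨ x1) ∧ (¬x1 ∨ ((x2 ∨ x3) ∧ ¬(x2 ∧ x3) ∧ ¬x2))   (double negation)
≡ ((¬x2 ∧ ¬x3) ∨ (x2 ∧ x3) ∨ x2 ∨ x1) ∧ (¬x1 ∨ ((x2 ∨ x3) ∧ ¬(x2 ∧ x3) ∧ ¬x2))   (double negation)
≡ ((¬x2 ∧ ¬x3) ∨ (x2 ∧ x3) ∨ x2 ∨ x1) ∧ (¬x1 ∨ ((x2 ∨ x3) ∧ (¬x2 ∨ ¬x3) ∧ ¬x2))   (De Morgan)
≡ (¬x2 ∨ x2 ∨ x2 ∨ x1) ∧ (¬x2 ∨ x3 ∨ x2 ∨ x1) ∧ (¬x3 ∨ x2 ∨ x2 ∨ x1) ∧ (¬x3 ∨ x3 ∨ x2 ∨ x1) ∧ (¬x1 ∨ x2 ∨ x3) ∧ (¬x1 ∨ ¬x2 ∨ ¬x3) ∧ (¬x1 ∨ ¬x2)   (distribute ∨ over ∧)
≡ (¬x3 ∨ x2 ∨ x1) ∧ (¬x1 ∨ x2 ∨ x3) ∧ (¬x1 ∨ ¬x2)   (simplify)

(¬x3 ∨ x2 ∨ x1) ∧ (¬x1 ∨ x2 ∨ x3) ∧ (¬x1 ∨ ¬x2)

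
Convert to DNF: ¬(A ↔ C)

(A ∧ ¬C) ∨ (C ∧ ¬A)

¬(A ↔ C)
≡ ¬((A → C) ∧ (C → A))   (eliminate ↔)
≡ ¬((¬A ∨ C) ∧ (C → A))   (eliminate →)
≡ ¬((¬A ∨ C) ∧ (¬C ∨ A))   (eliminate →)
≡ ¬(¬A ∨ C) ∨ ¬(¬C ∨ A)   (De Morgan)
≡ (¬¬A ∧ ¬C) ∨ ¬(¬C ∨ A)   (De Morgan)
≡ (A ∧ ¬C) ∨ ¬(¬C ∨ A)   (double negation)
≡ (A ∧ ¬C) ∨ (¬¬C ∧ ¬A)   (De Morgan)
≡ (A ∧ ¬C) ∨ (C ∧ ¬A)   (double negation)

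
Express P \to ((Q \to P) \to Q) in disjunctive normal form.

P \to ((Q \to P) \to Q)
= \lnot P \lor ((Q \to P) \to Q)   [eliminate \to]
= \lnot P \lor \lnot (Q \to P) \lor Q   [eliminate \to]
= \lnot P \lor \lnot (\lnot Q \lor P) \lor Q   [eliminate \to]
= \lnot P \lor \lnot \lnot Q \land \lnot P \lor Q   [De Morgan]
= \lnot P \lor Q \land \lnot P \lor Q   [double negation]
= \lnot P \lor Q   [simplify]

\lnot P \lor Q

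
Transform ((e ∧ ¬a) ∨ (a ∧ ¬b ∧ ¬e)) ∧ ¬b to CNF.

(e ∨ a) ∧ (¬a ∨ ¬e) ∧ ¬b

((e ∧ ¬a) ∨ (a ∧ ¬b ∧ ¬e)) ∧ ¬b
= (e ∨ a) ∧ (e ∨ ¬b) ∧ (e ∨ ¬e) ∧ (¬a ∨ a) ∧ (¬a ∨ ¬b) ∧ (¬a ∨ ¬e) ∧ ¬b   — distribute ∨ over ∧
= (e ∨ a) ∧ (¬a ∨ ¬e) ∧ ¬b   — simplify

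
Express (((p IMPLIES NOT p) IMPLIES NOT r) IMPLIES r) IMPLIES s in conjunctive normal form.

(((p IMPLIES NOT p) IMPLIES NOT r) IMPLIES r) IMPLIES s
≡ NOT (((p IMPLIES NOT p) IMPLIES NOT r) IMPLIES r) OR s   [eliminate IMPLIES]
≡ NOT (NOT ((p IMPLIES NOT p) IMPLIES NOT r) OR r) OR s   [eliminate IMPLIES]
≡ NOT (NOT (NOT (p IMPLIES NOT p) OR NOT r) OR r) OR s   [eliminate IMPLIES]
≡ NOT (NOT (NOT (NOT p OR NOT p) OR NOT r) OR r) OR s   [eliminate IMPLIES]
≡ (NOT NOT (NOT (NOT p OR NOT p) OR NOT r) AND NOT r) OR s   [De Morgan]
≡ ((NOT (NOT p OR NOT p) OR NOT r) AND NOT r) OR s   [double negation]
≡ (((NOT NOT p AND NOT NOT p) OR NOT r) AND NOT r) OR s   [De Morgan]
≡ (((p AND NOT NOT p) OR NOT r) AND NOT r) OR s   [double negation]
≡ (((p AND p) OR NOT r) AND NOT r) OR s   [double negation]
≡ (p OR NOT r OR s) AND (p OR NOT r OR s) AND (NOT r OR s)   [distribute OR over AND]
≡ NOT r OR s   [simplify]

NOT r OR s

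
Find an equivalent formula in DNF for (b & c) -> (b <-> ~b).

~b | ~c

(b & c) -> (b <-> ~b)
⇔ ~(b & c) | (b <-> ~b)   [eliminate ->]
⇔ ~(b & c) | ((b -> ~b) & (~b -> b))   [eliminate <->]
⇔ ~(b & c) | ((~b | ~b) & (~b -> b))   [eliminate ->]
⇔ ~(b & c) | ((~b | ~b) & (~~b | b))   [eliminate ->]
⇔ ~b | ~c | ((~b | ~b) & (~~b | b))   [De Morgan]
⇔ ~b | ~c | ((~b | ~b) & (b | b))   [double negation]
⇔ ~b | ~c | (~b & b) | (~b & b) | (~b & b) | (~b & b)   [distribute & over |]
⇔ ~b | ~c   [simplify]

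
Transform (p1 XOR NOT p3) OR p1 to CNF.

p1 OR NOT p3

(p1 XOR NOT p3) OR p1
= ((p1 OR NOT p3) AND NOT (p1 AND NOT p3)) OR p1   — expand XOR
= ((p1 OR NOT p3) AND (NOT p1 OR NOT NOT p3)) OR p1   — De Morgan
= ((p1 OR NOT p3) AND (NOT p1 OR p3)) OR p1   — double negation
= (p1 OR NOT p3 OR p1) AND (NOT p1 OR p3 OR p1)   — distribute OR over AND
= p1 OR NOT p3   — simplify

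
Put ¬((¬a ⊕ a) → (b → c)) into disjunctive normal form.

¬((¬a ⊕ a) → (b → c))
⇔ ¬(¬(¬a ⊕ a) ∨ (b → c))   [eliminate →]
⇔ ¬(¬((¬a ∧ ¬a) ∨ (¬¬a ∧ a)) ∨ (b → c))   [expand ⊕]
⇔ ¬(¬((¬a ∧ ¬a) ∨ (¬¬a ∧ a)) ∨ ¬b ∨ c)   [eliminate →]
⇔ ¬¬((¬a ∧ ¬a) ∨ (¬¬a ∧ a)) ∧ ¬¬b ∧ ¬c   [De Morgan]
⇔ ((¬a ∧ ¬a) ∨ (¬¬a ∧ a)) ∧ ¬¬b ∧ ¬c   [double negation]
⇔ ((¬a ∧ ¬a) ∨ (a ∧ a)) ∧ ¬¬b ∧ ¬c   [double negation]
⇔ ((¬a ∧ ¬a) ∨ (a ∧ a)) ∧ b ∧ ¬c   [double negation]
⇔ (¬a ∧ ¬a ∧ b ∧ ¬c) ∨ (a ∧ a ∧ b ∧ ¬c)   [distribute ∧ over ∨]
⇔ (¬a ∧ b ∧ ¬c) ∨ (a ∧ b ∧ ¬c)   [simplify]

(¬a ∧ b ∧ ¬c) ∨ (a ∧ b ∧ ¬c)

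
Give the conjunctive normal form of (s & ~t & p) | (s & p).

s & p

(s & ~t & p) | (s & p)
≡ (s | s) & (s | p) & (~t | s) & (~t | p) & (p | s) & (p | p)   [distribute | over &]
≡ s & p   [simplify]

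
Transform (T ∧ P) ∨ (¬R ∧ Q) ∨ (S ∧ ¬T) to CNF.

(T ∨ ¬R ∨ S) ∧ (T ∨ Q ∨ S) ∧ (P ∨ ¬R ∨ S) ∧ (P ∨ ¬R ∨ ¬T) ∧ (P ∨ Q ∨ S) ∧ (P ∨ Q ∨ ¬T)

(T ∧ P) ∨ (¬R ∧ Q) ∨ (S ∧ ¬T)
≡ (T ∨ ¬R ∨ S) ∧ (T ∨ ¬R ∨ ¬T) ∧ (T ∨ Q ∨ S) ∧ (T ∨ Q ∨ ¬T) ∧ (P ∨ ¬R ∨ S) ∧ (P ∨ ¬R ∨ ¬T) ∧ (P ∨ Q ∨ S) ∧ (P ∨ Q ∨ ¬T)   (distribute ∨ over ∧)
≡ (T ∨ ¬R ∨ S) ∧ (T ∨ Q ∨ S) ∧ (P ∨ ¬R ∨ S) ∧ (P ∨ ¬R ∨ ¬T) ∧ (P ∨ Q ∨ S) ∧ (P ∨ Q ∨ ¬T)   (simplify)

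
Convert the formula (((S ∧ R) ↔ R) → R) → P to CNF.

(((S ∧ R) ↔ R) → R) → P
= ¬(((S ∧ R) ↔ R) → R) ∨ P
= ¬(¬((S ∧ R) ↔ R) ∨ R) ∨ P
= ¬(¬(((S ∧ R) → R) ∧ (R → (S ∧ R))) ∨ R) ∨ P
= ¬(¬((¬(S ∧ R) ∨ R) ∧ (R → (S ∧ R))) ∨ R) ∨ P
= ¬(¬((¬(S ∧ R) ∨ R) ∧ (¬R ∨ (S ∧ R))) ∨ R) ∨ P
= (¬¬((¬(S ∧ R) ∨ R) ∧ (¬R ∨ (S ∧ R))) ∧ ¬R) ∨ P
= ((¬(S ∧ R) ∨ R) ∧ (¬R ∨ (S ∧ R)) ∧ ¬R) ∨ P
= ((¬S ∨ ¬R ∨ R) ∧ (¬R ∨ (S ∧ R)) ∧ ¬R) ∨ P
= (¬S ∨ ¬R ∨ R ∨ P) ∧ (¬R ∨ S ∨ P) ∧ (¬R ∨ R ∨ P) ∧ (¬R ∨ P)
= ¬R ∨ P

¬R ∨ P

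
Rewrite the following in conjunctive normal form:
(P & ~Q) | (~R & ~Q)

(P | ~R) & ~Q

(P & ~Q) | (~R & ~Q)
= (P | ~R) & (P | ~Q) & (~Q | ~R) & (~Q | ~Q)   [distribute | over &]
= (P | ~R) & ~Q   [simplify]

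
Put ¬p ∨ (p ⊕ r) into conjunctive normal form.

¬p ∨ ¬r

¬p ∨ (p ⊕ r)
≡ ¬p ∨ ((p ∨ r) ∧ ¬(p ∧ r))   [expand ⊕]
≡ ¬p ∨ ((p ∨ r) ∧ (¬p ∨ ¬r))   [De Morgan]
≡ (¬p ∨ p ∨ r) ∧ (¬p ∨ ¬p ∨ ¬r)   [distribute ∨ over ∧]
≡ ¬p ∨ ¬r   [simplify]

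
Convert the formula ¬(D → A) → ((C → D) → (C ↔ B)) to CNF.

¬(D → A) → ((C → D) → (C ↔ B))
= ¬¬(D → A) ∨ ((C → D) → (C ↔ B))   — eliminate →
= ¬¬(¬D ∨ A) ∨ ((C → D) → (C ↔ B))   — eliminate →
= ¬¬(¬D ∨ A) ∨ ¬(C → D) ∨ (C ↔ B)   — eliminate →
= ¬¬(¬D ∨ A) ∨ ¬(¬C ∨ D) ∨ (C ↔ B)   — eliminate →
= ¬¬(¬D ∨ A) ∨ ¬(¬C ∨ D) ∨ ((C → B) ∧ (B → C))   — eliminate ↔
= ¬¬(¬D ∨ A) ∨ ¬(¬C ∨ D) ∨ ((¬C ∨ B) ∧ (B → C))   — eliminate →
= ¬¬(¬D ∨ A) ∨ ¬(¬C ∨ D) ∨ ((¬C ∨ B) ∧ (¬B ∨ C))   — eliminate →
= ¬D ∨ A ∨ ¬(¬C ∨ D) ∨ ((¬C ∨ B) ∧ (¬B ∨ C))   — double negation
= ¬D ∨ A ∨ (¬¬C ∧ ¬D) ∨ ((¬C ∨ B) ∧ (¬B ∨ C))   — De Morgan
= ¬D ∨ A ∨ (C ∧ ¬D) ∨ ((¬C ∨ B) ∧ (¬B ∨ C))   — double negation
= (¬D ∨ A ∨ C ∨ ¬C ∨ B) ∧ (¬D ∨ A ∨ C ∨ ¬B ∨ C) ∧ (¬D ∨ A ∨ ¬D ∨ ¬C ∨ B) ∧ (¬D ∨ A ∨ ¬D ∨ ¬B ∨ C)   — distribute ∨ over ∧
= (¬D ∨ A ∨ C ∨ ¬B) ∧ (¬D ∨ A ∨ ¬C ∨ B)   — simplify

(¬D ∨ A ∨ C ∨ ¬B) ∧ (¬D ∨ A ∨ ¬C ∨ B)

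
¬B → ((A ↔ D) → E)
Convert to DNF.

B ∨ (A ∧ ¬D) ∨ (D ∧ ¬A) ∨ E

¬B → ((A ↔ D) → E)
= ¬¬B ∨ ((A ↔ D) → E)   — eliminate →
= ¬¬B ∨ ¬(A ↔ D) ∨ E   — eliminate →
= ¬¬B ∨ ¬((A → D) ∧ (D → A)) ∨ E   — eliminate ↔
= ¬¬B ∨ ¬((¬A ∨ D) ∧ (D → A)) ∨ E   — eliminate →
= ¬¬B ∨ ¬((¬A ∨ D) ∧ (¬D ∨ A)) ∨ E   — eliminate →
= B ∨ ¬((¬A ∨ D) ∧ (¬D ∨ A)) ∨ E   — double negation
= B ∨ ¬(¬A ∨ D) ∨ ¬(¬D ∨ A) ∨ E   — De Morgan
= B ∨ (¬¬A ∧ ¬D) ∨ ¬(¬D ∨ A) ∨ E   — De Morgan
= B ∨ (A ∧ ¬D) ∨ ¬(¬D ∨ A) ∨ E   — double negation
= B ∨ (A ∧ ¬D) ∨ (¬¬D ∧ ¬A) ∨ E   — De Morgan
= B ∨ (A ∧ ¬D) ∨ (D ∧ ¬A) ∨ E   — double negation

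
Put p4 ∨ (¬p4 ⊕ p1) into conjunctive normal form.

p4 ∨ (¬p4 ⊕ p1)
= p4 ∨ ((¬p4 ∨ p1) ∧ ¬(¬p4 ∧ p1))   — expand ⊕
= p4 ∨ ((¬p4 ∨ p1) ∧ (¬¬p4 ∨ ¬p1))   — De Morgan
= p4 ∨ ((¬p4 ∨ p1) ∧ (p4 ∨ ¬p1))   — double negation
= (p4 ∨ ¬p4 ∨ p1) ∧ (p4 ∨ p4 ∨ ¬p1)   — distribute ∨ over ∧
= p4 ∨ ¬p1   — simplify

p4 ∨ ¬p1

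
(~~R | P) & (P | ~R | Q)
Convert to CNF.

(~~R | P) & (P | ~R | Q)
⇔ (R | P) & (P | ~R | Q)

(R | P) & (P | ~R | Q)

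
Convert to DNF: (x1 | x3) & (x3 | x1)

(x1 | x3) & (x3 | x1)
≡ (x1 & x3) | (x1 & x1) | (x3 & x3) | (x3 & x1)   [distribute & over |]
≡ x1 | x3   [simplify]

x1 | x3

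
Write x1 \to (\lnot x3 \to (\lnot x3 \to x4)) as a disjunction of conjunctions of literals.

\lnot x1 \lor x3 \lor x4

x1 \to (\lnot x3 \to (\lnot x3 \to x4))
≡ \lnot x1 \lor (\lnot x3 \to (\lnot x3 \to x4))   [eliminate \to]
≡ \lnot x1 \lor \lnot \lnot x3 \lor (\lnot x3 \to x4)   [eliminate \to]
≡ \lnot x1 \lor \lnot \lnot x3 \lor \lnot \lnot x3 \lor x4   [eliminate \to]
≡ \lnot x1 \lor x3 \lor \lnot \lnot x3 \lor x4   [double negation]
≡ \lnot x1 \lor x3 \lor x3 \lor x4   [double negation]
≡ \lnot x1 \lor x3 \lor x4   [simplify]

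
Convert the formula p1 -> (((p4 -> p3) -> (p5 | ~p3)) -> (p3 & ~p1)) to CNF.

p1 -> (((p4 -> p3) -> (p5 | ~p3)) -> (p3 & ~p1))
⇔ ~p1 | (((p4 -> p3) -> (p5 | ~p3)) -> (p3 & ~p1))   [eliminate ->]
⇔ ~p1 | ~((p4 -> p3) -> (p5 | ~p3)) | (p3 & ~p1)   [eliminate ->]
⇔ ~p1 | ~(~(p4 -> p3) | p5 | ~p3) | (p3 & ~p1)   [eliminate ->]
⇔ ~p1 | ~(~(~p4 | p3) | p5 | ~p3) | (p3 & ~p1)   [eliminate ->]
⇔ ~p1 | (~~(~p4 | p3) & ~p5 & ~~p3) | (p3 & ~p1)   [De Morgan]
⇔ ~p1 | ((~p4 | p3) & ~p5 & ~~p3) | (p3 & ~p1)   [double negation]
⇔ ~p1 | ((~p4 | p3) & ~p5 & p3) | (p3 & ~p1)   [double negation]
⇔ (~p1 | ~p4 | p3 | p3) & (~p1 | ~p4 | p3 | ~p1) & (~p1 | ~p5 | p3) & (~p1 | ~p5 | ~p1) & (~p1 | p3 | p3) & (~p1 | p3 | ~p1)   [distribute | over &]
⇔ (~p1 | ~p5) & (~p1 | p3)   [simplify]

(~p1 | ~p5) & (~p1 | p3)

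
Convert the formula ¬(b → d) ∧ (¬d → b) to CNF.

b ∧ ¬d

¬(b → d) ∧ (¬d → b)
≡ ¬(¬b ∨ d) ∧ (¬d → b)   [eliminate →]
≡ ¬(¬b ∨ d) ∧ (¬¬d ∨ b)   [eliminate →]
≡ ¬¬b ∧ ¬d ∧ (¬¬d ∨ b)   [De Morgan]
≡ b ∧ ¬d ∧ (¬¬d ∨ b)   [double negation]
≡ b ∧ ¬d ∧ (d ∨ b)   [double negation]
≡ b ∧ ¬d   [simplify]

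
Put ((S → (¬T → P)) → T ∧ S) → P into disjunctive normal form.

¬S ∨ P

((S → (¬T → P)) → T ∧ S) → P
⇔ ¬((S → (¬T → P)) → T ∧ S) ∨ P   [eliminate →]
⇔ ¬(¬(S → (¬T → P)) ∨ T ∧ S) ∨ P   [eliminate →]
⇔ ¬(¬(¬S ∨ (¬T → P)) ∨ T ∧ S) ∨ P   [eliminate →]
⇔ ¬(¬(¬S ∨ ¬¬T ∨ P) ∨ T ∧ S) ∨ P   [eliminate →]
⇔ ¬¬(¬S ∨ ¬¬T ∨ P) ∧ ¬(T ∧ S) ∨ P   [De Morgan]
⇔ (¬S ∨ ¬¬T ∨ P) ∧ ¬(T ∧ S) ∨ P   [double negation]
⇔ (¬S ∨ T ∨ P) ∧ ¬(T ∧ S) ∨ P   [double negation]
⇔ (¬S ∨ T ∨ P) ∧ (¬T ∨ ¬S) ∨ P   [De Morgan]
⇔ ¬S ∧ ¬T ∨ ¬S ∧ ¬S ∨ T ∧ ¬T ∨ T ∧ ¬S ∨ P ∧ ¬T ∨ P ∧ ¬S ∨ P   [distribute ∧ over ∨]
⇔ ¬S ∨ P   [simplify]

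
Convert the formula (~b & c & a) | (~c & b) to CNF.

(~b | ~c) & (c | b) & (a | ~c) & (a | b)

(~b & c & a) | (~c & b)
⇔ (~b | ~c) & (~b | b) & (c | ~c) & (c | b) & (a | ~c) & (a | b)   [distribute | over &]
⇔ (~b | ~c) & (c | b) & (a | ~c) & (a | b)   [simplify]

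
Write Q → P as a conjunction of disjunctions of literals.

Q → P
≡ ¬Q ∨ P   [eliminate →]

¬Q ∨ P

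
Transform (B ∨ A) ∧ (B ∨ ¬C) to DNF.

(B ∨ A) ∧ (B ∨ ¬C)
≡ (B ∧ B) ∨ (B ∧ ¬C) ∨ (A ∧ B) ∨ (A ∧ ¬C)   [distribute ∧ over ∨]
≡ B ∨ (A ∧ ¬C)   [simplify]

B ∨ (A ∧ ¬C)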